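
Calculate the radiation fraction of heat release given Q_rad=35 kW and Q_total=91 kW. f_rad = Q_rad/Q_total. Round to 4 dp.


f_rad = Q_rad / Q_total
f_rad = 35 / 91 = 0.3846


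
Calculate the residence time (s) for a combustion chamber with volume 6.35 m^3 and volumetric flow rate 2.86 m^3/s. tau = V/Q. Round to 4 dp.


tau = V / Q_flow
tau = 6.35 / 2.86 = 2.2203 s


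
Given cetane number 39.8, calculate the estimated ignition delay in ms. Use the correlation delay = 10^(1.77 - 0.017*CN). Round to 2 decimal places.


delay = 10^(1.77 - 0.017*CN)
Exponent = 1.77 - 0.017*39.8 = 1.0934
delay = 10^1.0934 = 12.40 ms


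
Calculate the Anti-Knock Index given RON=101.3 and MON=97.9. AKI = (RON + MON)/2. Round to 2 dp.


AKI = (RON + MON) / 2
AKI = (101.3 + 97.9) / 2
AKI = 199.2 / 2 = 99.60


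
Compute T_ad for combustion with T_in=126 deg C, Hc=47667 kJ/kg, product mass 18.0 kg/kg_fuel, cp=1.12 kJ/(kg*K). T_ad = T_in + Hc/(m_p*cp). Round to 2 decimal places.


T_ad = T_in + Hc / (m_p * cp)
Denominator = 18.0 * 1.12 = 20.1600
Temperature rise = 47667 / 20.1600 = 2364.43 K
T_ad = 126 + 2364.43 = 2490.43 deg C


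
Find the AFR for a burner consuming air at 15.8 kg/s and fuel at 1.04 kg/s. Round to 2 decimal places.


AFR = m_air / m_fuel
AFR = 15.8 / 1.04 = 15.19


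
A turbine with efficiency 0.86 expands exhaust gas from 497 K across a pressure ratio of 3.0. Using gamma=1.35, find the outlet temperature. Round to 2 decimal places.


T_out = T_in * (1 - eta * (1 - PR^(-(gamma-1)/gamma)))
Exponent = -(1.35-1)/1.35 = -0.25925926
PR^exp = 3.0^(-0.25925926) = 0.75214556
Factor = 1 - 0.86*(1 - 0.75214556) = 0.78684518
T_out = 497 * 0.78684518 = 391.06 K


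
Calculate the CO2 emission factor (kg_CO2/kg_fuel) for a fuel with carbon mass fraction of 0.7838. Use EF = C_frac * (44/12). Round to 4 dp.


EF = C_frac * (M_CO2 / M_C)
EF = 0.7838 * (44/12)
EF = 0.7838 * 3.666667 = 2.8739 kg_CO2/kg_fuel


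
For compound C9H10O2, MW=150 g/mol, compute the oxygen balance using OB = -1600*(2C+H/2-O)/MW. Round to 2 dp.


OB = -1600 * (2C + H/2 - O) / MW
Inner = 2*9 + 10/2 - 2 = 21.00
OB = -1600 * 21.00 / 150 = -224.00%


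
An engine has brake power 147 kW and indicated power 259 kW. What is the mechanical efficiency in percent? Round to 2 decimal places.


eta_mech = (BP / IP) * 100
Ratio = 147 / 259 = 0.5676
eta_mech = 0.5676 * 100 = 56.76%


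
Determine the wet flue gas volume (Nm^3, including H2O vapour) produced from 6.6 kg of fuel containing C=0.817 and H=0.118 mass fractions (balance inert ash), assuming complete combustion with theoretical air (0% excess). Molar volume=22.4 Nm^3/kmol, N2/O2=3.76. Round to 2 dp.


Per kg fuel: CO2 = (C/12 kmol)*22.4 = (0.817/12)*22.4 = 1.52507 Nm^3
Per kg fuel: H2O = (H/2 kmol)*22.4 = (0.118/2)*22.4 = 1.32160 Nm^3
O2 needed per kg fuel = C/12 + H/4 = 0.817/12 + 0.118/4 = 0.09758333 kmol
Per kg fuel: N2 = O2*3.76*22.4 = 0.09758333*3.76*22.4 = 8.21886 Nm^3
Total per kg = 1.52507 + 1.32160 + 8.21886 = 11.06553 Nm^3
Total = 11.06553 * 6.6 = 73.03 Nm^3


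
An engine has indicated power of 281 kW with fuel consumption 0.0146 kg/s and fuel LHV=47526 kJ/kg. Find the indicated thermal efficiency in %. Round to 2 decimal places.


eta_ith = (IP / (mf * LHV)) * 100
Denominator = 0.0146 * 47526 = 693.8796 kW
eta_ith = (281 / 693.8796) * 100 = 40.50%


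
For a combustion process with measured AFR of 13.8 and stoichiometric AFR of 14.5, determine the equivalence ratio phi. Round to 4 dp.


phi = AFR_stoich / AFR_actual
phi = 14.5 / 13.8 = 1.0507


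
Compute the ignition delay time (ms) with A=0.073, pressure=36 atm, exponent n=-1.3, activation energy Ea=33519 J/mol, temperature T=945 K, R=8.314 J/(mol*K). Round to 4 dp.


tau = A * P^n * exp(Ea/(R*T))
P^n = 36^(-1.3) = 0.00947997
Ea/(R*T) = 33519/(8.314*945) = 4.266279
exp(Ea/(R*T)) = 71.255978
tau = 0.073 * 0.00947997 * 71.255978 = 0.0493 ms


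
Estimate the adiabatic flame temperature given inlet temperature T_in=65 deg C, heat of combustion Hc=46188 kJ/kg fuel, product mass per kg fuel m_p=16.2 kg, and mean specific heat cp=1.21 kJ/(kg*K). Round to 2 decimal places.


T_ad = T_in + Hc / (m_p * cp)
Denominator = 16.2 * 1.21 = 19.6020
Temperature rise = 46188 / 19.6020 = 2356.29 K
T_ad = 65 + 2356.29 = 2421.29 deg C


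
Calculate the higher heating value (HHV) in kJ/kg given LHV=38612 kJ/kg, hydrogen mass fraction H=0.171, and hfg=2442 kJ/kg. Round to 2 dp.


HHV = LHV + hfg * 9 * H
Water addition = 2442 * 9 * 0.171 = 3758.238 kJ/kg
HHV = 38612 + 3758.238 = 42370.24 kJ/kg


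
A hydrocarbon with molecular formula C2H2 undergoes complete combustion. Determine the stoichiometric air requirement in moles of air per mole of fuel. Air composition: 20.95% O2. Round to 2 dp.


Balanced combustion: C2H2 + 2.5 O2 -> 2 CO2 + 1 H2O
O2 needed = C + H/4 = 2 + 2/4 = 2.50 moles
Air moles = O2 / 0.2095 = 2.50 / 0.2095 = 11.93 moles air


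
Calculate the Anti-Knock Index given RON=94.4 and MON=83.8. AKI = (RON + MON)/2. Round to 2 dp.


AKI = (RON + MON) / 2
AKI = (94.4 + 83.8) / 2
AKI = 178.2 / 2 = 89.10


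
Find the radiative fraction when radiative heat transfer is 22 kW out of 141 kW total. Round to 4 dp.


f_rad = Q_rad / Q_total
f_rad = 22 / 141 = 0.1560


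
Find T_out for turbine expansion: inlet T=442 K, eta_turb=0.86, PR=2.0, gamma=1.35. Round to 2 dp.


T_out = T_in * (1 - eta * (1 - PR^(-(gamma-1)/gamma)))
Exponent = -(1.35-1)/1.35 = -0.25925926
PR^exp = 2.0^(-0.25925926) = 0.83551680
Factor = 1 - 0.86*(1 - 0.83551680) = 0.85854445
T_out = 442 * 0.85854445 = 379.48 K


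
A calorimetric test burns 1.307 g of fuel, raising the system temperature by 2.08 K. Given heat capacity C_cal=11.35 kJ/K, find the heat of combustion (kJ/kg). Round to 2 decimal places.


Hc = C_cal * delta_T / m_fuel
Q_released = 11.35 * 2.08 = 23.6080 kJ
m_fuel = 1.307 g = 1.307/1000 kg = 0.001307 kg
Hc = 23.6080 / 0.001307 = 18062.74 kJ/kg


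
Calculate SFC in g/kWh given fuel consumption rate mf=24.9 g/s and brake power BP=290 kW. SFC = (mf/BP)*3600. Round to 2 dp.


SFC = (mf / BP) * 3600
Rate = 24.9 / 290 = 0.085862 g/(s*kW)
SFC = 0.085862 * 3600 = 309.10 g/kWh


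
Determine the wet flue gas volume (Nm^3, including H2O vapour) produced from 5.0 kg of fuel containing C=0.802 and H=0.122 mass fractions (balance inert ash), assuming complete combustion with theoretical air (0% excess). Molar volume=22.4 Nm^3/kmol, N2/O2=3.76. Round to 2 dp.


Per kg fuel: CO2 = (C/12 kmol)*22.4 = (0.802/12)*22.4 = 1.49707 Nm^3
Per kg fuel: H2O = (H/2 kmol)*22.4 = (0.122/2)*22.4 = 1.36640 Nm^3
O2 needed per kg fuel = C/12 + H/4 = 0.802/12 + 0.122/4 = 0.09733333 kmol
Per kg fuel: N2 = O2*3.76*22.4 = 0.09733333*3.76*22.4 = 8.19780 Nm^3
Total per kg = 1.49707 + 1.36640 + 8.19780 = 11.06127 Nm^3
Total = 11.06127 * 5.0 = 55.31 Nm^3


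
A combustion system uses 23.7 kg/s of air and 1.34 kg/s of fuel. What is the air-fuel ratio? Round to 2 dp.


AFR = m_air / m_fuel
AFR = 23.7 / 1.34 = 17.69


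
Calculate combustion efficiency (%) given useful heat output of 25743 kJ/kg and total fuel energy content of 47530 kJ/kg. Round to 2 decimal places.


Efficiency = (Q_useful / Q_fuel) * 100
Efficiency = (25743 / 47530) * 100
Efficiency = 0.5416 * 100 = 54.16%


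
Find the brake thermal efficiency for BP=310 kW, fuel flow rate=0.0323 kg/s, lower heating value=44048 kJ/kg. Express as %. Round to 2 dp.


eta_BTE = (BP / (mf * LHV)) * 100
Denominator = 0.0323 * 44048 = 1422.7504 kW
eta_BTE = (310 / 1422.7504) * 100 = 21.79%


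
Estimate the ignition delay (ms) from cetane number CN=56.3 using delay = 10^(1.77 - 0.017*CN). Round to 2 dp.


delay = 10^(1.77 - 0.017*CN)
Exponent = 1.77 - 0.017*56.3 = 0.8129
delay = 10^0.8129 = 6.50 ms


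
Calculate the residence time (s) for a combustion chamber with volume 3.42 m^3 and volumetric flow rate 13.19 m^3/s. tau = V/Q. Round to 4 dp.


tau = V / Q_flow
tau = 3.42 / 13.19 = 0.2593 s


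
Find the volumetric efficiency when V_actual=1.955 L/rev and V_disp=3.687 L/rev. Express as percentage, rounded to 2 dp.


eta_v = (V_actual / V_disp) * 100
Ratio = 1.955 / 3.687 = 0.5302
eta_v = 0.5302 * 100 = 53.02%


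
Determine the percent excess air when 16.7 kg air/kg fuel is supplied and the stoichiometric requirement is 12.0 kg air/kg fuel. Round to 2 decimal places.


Excess air = actual - stoichiometric = 16.7 - 12.0 = 4.70 kg/kg fuel
Excess air % = (excess / stoich) * 100 = (4.70 / 12.0) * 100 = 39.17%


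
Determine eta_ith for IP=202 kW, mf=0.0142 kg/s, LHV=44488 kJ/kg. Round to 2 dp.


eta_ith = (IP / (mf * LHV)) * 100
Denominator = 0.0142 * 44488 = 631.7296 kW
eta_ith = (202 / 631.7296) * 100 = 31.98%


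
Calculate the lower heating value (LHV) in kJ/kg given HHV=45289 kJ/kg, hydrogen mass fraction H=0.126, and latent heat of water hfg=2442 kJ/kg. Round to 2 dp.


LHV = HHV - hfg * 9 * H
Water correction = 2442 * 9 * 0.126 = 2769.228 kJ/kg
LHV = 45289 - 2769.228 = 42519.77 kJ/kg


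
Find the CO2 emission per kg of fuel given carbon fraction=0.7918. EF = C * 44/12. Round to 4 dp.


EF = C_frac * (M_CO2 / M_C)
EF = 0.7918 * (44/12)
EF = 0.7918 * 3.666667 = 2.9033 kg_CO2/kg_fuel


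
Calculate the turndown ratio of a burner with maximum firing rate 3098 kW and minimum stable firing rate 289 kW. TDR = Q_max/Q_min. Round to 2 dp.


TDR = Q_max / Q_min
TDR = 3098 / 289 = 10.72


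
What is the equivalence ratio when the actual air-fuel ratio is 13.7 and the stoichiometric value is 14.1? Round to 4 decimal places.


phi = AFR_stoich / AFR_actual
phi = 14.1 / 13.7 = 1.0292


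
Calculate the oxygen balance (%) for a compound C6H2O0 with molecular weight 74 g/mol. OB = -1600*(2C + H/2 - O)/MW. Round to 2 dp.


OB = -1600 * (2C + H/2 - O) / MW
Inner = 2*6 + 2/2 - 0 = 13.00
OB = -1600 * 13.00 / 74 = -281.08%


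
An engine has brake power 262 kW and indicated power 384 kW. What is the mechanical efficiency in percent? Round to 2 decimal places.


eta_mech = (BP / IP) * 100
Ratio = 262 / 384 = 0.6823
eta_mech = 0.6823 * 100 = 68.23%


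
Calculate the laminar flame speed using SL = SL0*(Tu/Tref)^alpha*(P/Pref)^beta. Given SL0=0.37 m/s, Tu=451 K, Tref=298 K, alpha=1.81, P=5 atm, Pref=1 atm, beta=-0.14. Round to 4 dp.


SL = SL0 * (Tu/Tref)^alpha * (P/Pref)^beta
T ratio = 451/298 = 1.51342282
(T ratio)^alpha = 1.51342282^1.81 = 2.117035
(P/Pref)^beta = 5^(-0.14) = 0.798260
SL = 0.37 * 2.117035 * 0.798260 = 0.6253 m/s


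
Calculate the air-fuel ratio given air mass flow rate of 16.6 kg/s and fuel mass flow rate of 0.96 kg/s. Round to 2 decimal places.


AFR = m_air / m_fuel
AFR = 16.6 / 0.96 = 17.29


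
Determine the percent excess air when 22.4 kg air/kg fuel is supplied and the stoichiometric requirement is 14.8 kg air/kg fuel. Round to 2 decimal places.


Excess air = actual - stoichiometric = 22.4 - 14.8 = 7.60 kg/kg fuel
Excess air % = (excess / stoich) * 100 = (7.60 / 14.8) * 100 = 51.35%


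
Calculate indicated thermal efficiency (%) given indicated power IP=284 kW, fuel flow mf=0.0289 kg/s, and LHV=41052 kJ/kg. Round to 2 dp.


eta_ith = (IP / (mf * LHV)) * 100
Denominator = 0.0289 * 41052 = 1186.4028 kW
eta_ith = (284 / 1186.4028) * 100 = 23.94%


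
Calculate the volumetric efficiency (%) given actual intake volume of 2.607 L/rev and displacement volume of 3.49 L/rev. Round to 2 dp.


eta_v = (V_actual / V_disp) * 100
Ratio = 2.607 / 3.49 = 0.7470
eta_v = 0.7470 * 100 = 74.70%


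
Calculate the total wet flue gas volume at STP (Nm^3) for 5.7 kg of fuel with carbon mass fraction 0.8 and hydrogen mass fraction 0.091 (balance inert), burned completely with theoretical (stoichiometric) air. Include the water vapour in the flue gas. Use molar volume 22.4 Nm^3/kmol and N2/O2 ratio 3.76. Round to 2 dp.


Per kg fuel: CO2 = (C/12 kmol)*22.4 = (0.8/12)*22.4 = 1.49333 Nm^3
Per kg fuel: H2O = (H/2 kmol)*22.4 = (0.091/2)*22.4 = 1.01920 Nm^3
O2 needed per kg fuel = C/12 + H/4 = 0.8/12 + 0.091/4 = 0.08941667 kmol
Per kg fuel: N2 = O2*3.76*22.4 = 0.08941667*3.76*22.4 = 7.53103 Nm^3
Total per kg = 1.49333 + 1.01920 + 7.53103 = 10.04356 Nm^3
Total = 10.04356 * 5.7 = 57.25 Nm^3


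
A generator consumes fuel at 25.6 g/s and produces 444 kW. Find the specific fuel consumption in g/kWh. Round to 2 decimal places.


SFC = (mf / BP) * 3600
Rate = 25.6 / 444 = 0.057658 g/(s*kW)
SFC = 0.057658 * 3600 = 207.57 g/kWh


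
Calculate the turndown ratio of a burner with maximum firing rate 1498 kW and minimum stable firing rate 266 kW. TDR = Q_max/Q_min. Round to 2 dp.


TDR = Q_max / Q_min
TDR = 1498 / 266 = 5.63


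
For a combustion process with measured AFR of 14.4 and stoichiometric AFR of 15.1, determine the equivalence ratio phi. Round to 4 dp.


phi = AFR_stoich / AFR_actual
phi = 15.1 / 14.4 = 1.0486


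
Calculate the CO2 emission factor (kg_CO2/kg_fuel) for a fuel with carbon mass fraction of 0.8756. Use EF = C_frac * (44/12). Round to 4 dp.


EF = C_frac * (M_CO2 / M_C)
EF = 0.8756 * (44/12)
EF = 0.8756 * 3.666667 = 3.2105 kg_CO2/kg_fuel


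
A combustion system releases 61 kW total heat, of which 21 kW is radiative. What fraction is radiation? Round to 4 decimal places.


f_rad = Q_rad / Q_total
f_rad = 21 / 61 = 0.3443


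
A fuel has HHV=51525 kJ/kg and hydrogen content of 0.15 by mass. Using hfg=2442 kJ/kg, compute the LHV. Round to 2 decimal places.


LHV = HHV - hfg * 9 * H
Water correction = 2442 * 9 * 0.15 = 3296.700 kJ/kg
LHV = 51525 - 3296.700 = 48228.30 kJ/kg


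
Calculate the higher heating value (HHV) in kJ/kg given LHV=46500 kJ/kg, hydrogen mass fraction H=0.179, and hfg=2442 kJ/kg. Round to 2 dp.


HHV = LHV + hfg * 9 * H
Water addition = 2442 * 9 * 0.179 = 3934.062 kJ/kg
HHV = 46500 + 3934.062 = 50434.06 kJ/kg


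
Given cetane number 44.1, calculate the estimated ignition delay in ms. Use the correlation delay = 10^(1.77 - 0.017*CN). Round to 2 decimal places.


delay = 10^(1.77 - 0.017*CN)
Exponent = 1.77 - 0.017*44.1 = 1.0203
delay = 10^1.0203 = 10.48 ms


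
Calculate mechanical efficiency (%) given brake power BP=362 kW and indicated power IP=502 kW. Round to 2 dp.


eta_mech = (BP / IP) * 100
Ratio = 362 / 502 = 0.7211
eta_mech = 0.7211 * 100 = 72.11%


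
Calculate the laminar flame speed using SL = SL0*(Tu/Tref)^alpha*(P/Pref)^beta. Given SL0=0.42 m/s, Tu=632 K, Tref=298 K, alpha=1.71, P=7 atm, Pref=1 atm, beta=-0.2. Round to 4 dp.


SL = SL0 * (Tu/Tref)^alpha * (P/Pref)^beta
T ratio = 632/298 = 2.12080537
(T ratio)^alpha = 2.12080537^1.71 = 3.616733
(P/Pref)^beta = 7^(-0.2) = 0.677611
SL = 0.42 * 3.616733 * 0.677611 = 1.0293 m/s


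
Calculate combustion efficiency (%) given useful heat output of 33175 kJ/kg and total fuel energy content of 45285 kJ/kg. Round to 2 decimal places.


Efficiency = (Q_useful / Q_fuel) * 100
Efficiency = (33175 / 45285) * 100
Efficiency = 0.7326 * 100 = 73.26%


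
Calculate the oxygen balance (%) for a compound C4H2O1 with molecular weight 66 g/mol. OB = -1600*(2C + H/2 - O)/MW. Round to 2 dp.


OB = -1600 * (2C + H/2 - O) / MW
Inner = 2*4 + 2/2 - 1 = 8.00
OB = -1600 * 8.00 / 66 = -193.94%


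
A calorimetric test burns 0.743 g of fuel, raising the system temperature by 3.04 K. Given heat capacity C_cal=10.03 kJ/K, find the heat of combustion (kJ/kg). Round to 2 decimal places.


Hc = C_cal * delta_T / m_fuel
Q_released = 10.03 * 3.04 = 30.4912 kJ
m_fuel = 0.743 g = 0.743/1000 kg = 0.000743 kg
Hc = 30.4912 / 0.000743 = 41037.95 kJ/kg


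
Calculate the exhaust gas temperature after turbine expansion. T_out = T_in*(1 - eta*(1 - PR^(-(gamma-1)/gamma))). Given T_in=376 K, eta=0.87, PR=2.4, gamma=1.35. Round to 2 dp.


T_out = T_in * (1 - eta * (1 - PR^(-(gamma-1)/gamma)))
Exponent = -(1.35-1)/1.35 = -0.25925926
PR^exp = 2.4^(-0.25925926) = 0.79694200
Factor = 1 - 0.87*(1 - 0.79694200) = 0.82333954
T_out = 376 * 0.82333954 = 309.58 K


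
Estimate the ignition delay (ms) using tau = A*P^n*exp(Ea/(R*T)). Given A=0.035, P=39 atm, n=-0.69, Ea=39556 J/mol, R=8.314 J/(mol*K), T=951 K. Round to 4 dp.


tau = A * P^n * exp(Ea/(R*T))
P^n = 39^(-0.69) = 0.07982987
Ea/(R*T) = 39556/(8.314*951) = 5.002900
exp(Ea/(R*T)) = 148.844197
tau = 0.035 * 0.07982987 * 148.844197 = 0.4159 ms


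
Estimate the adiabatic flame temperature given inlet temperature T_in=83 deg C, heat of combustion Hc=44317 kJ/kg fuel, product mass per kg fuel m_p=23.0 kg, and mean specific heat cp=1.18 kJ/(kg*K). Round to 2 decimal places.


T_ad = T_in + Hc / (m_p * cp)
Denominator = 23.0 * 1.18 = 27.1400
Temperature rise = 44317 / 27.1400 = 1632.90 K
T_ad = 83 + 1632.90 = 1715.90 deg C


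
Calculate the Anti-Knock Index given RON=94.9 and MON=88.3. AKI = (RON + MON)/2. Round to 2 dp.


AKI = (RON + MON) / 2
AKI = (94.9 + 88.3) / 2
AKI = 183.2 / 2 = 91.60


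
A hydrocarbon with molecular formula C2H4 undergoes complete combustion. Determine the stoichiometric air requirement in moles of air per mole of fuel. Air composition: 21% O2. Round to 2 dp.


Balanced combustion: C2H4 + 3 O2 -> 2 CO2 + 2 H2O
O2 needed = C + H/4 = 2 + 4/4 = 3.00 moles
Air moles = O2 / 0.21 = 3.00 / 0.21 = 14.29 moles air


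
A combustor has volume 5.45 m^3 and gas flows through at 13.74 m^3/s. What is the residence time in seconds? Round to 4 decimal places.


tau = V / Q_flow
tau = 5.45 / 13.74 = 0.3967 s


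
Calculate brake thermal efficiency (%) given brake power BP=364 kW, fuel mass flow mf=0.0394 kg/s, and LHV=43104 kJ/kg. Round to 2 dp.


eta_BTE = (BP / (mf * LHV)) * 100
Denominator = 0.0394 * 43104 = 1698.2976 kW
eta_BTE = (364 / 1698.2976) * 100 = 21.43%


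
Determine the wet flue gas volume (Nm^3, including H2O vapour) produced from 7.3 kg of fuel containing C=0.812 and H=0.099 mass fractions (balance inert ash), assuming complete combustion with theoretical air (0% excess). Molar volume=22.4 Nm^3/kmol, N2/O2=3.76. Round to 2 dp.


Per kg fuel: CO2 = (C/12 kmol)*22.4 = (0.812/12)*22.4 = 1.51573 Nm^3
Per kg fuel: H2O = (H/2 kmol)*22.4 = (0.099/2)*22.4 = 1.10880 Nm^3
O2 needed per kg fuel = C/12 + H/4 = 0.812/12 + 0.099/4 = 0.09241667 kmol
Per kg fuel: N2 = O2*3.76*22.4 = 0.09241667*3.76*22.4 = 7.78370 Nm^3
Total per kg = 1.51573 + 1.10880 + 7.78370 = 10.40823 Nm^3
Total = 10.40823 * 7.3 = 75.98 Nm^3


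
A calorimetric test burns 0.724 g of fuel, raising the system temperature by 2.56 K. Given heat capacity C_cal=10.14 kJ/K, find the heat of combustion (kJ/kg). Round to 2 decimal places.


Hc = C_cal * delta_T / m_fuel
Q_released = 10.14 * 2.56 = 25.9584 kJ
m_fuel = 0.724 g = 0.724/1000 kg = 0.000724 kg
Hc = 25.9584 / 0.000724 = 35854.14 kJ/kg


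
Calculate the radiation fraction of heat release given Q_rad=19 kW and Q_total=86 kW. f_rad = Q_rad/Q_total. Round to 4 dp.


f_rad = Q_rad / Q_total
f_rad = 19 / 86 = 0.2209


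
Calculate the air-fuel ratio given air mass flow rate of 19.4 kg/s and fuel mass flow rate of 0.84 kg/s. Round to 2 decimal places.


AFR = m_air / m_fuel
AFR = 19.4 / 0.84 = 23.10


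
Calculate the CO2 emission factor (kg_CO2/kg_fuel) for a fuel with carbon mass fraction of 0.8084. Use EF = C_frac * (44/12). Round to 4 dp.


EF = C_frac * (M_CO2 / M_C)
EF = 0.8084 * (44/12)
EF = 0.8084 * 3.666667 = 2.9641 kg_CO2/kg_fuel


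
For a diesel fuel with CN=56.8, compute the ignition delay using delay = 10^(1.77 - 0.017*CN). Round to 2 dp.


delay = 10^(1.77 - 0.017*CN)
Exponent = 1.77 - 0.017*56.8 = 0.8044
delay = 10^0.8044 = 6.37 ms


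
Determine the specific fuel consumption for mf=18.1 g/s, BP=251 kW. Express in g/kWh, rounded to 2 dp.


SFC = (mf / BP) * 3600
Rate = 18.1 / 251 = 0.072112 g/(s*kW)
SFC = 0.072112 * 3600 = 259.60 g/kWh


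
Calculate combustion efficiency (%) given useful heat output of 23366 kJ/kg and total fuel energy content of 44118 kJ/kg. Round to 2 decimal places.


Efficiency = (Q_useful / Q_fuel) * 100
Efficiency = (23366 / 44118) * 100
Efficiency = 0.5296 * 100 = 52.96%


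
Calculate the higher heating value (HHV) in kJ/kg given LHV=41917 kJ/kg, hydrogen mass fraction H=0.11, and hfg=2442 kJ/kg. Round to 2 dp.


HHV = LHV + hfg * 9 * H
Water addition = 2442 * 9 * 0.11 = 2417.580 kJ/kg
HHV = 41917 + 2417.580 = 44334.58 kJ/kg


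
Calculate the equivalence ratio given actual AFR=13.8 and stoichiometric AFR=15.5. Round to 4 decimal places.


phi = AFR_stoich / AFR_actual
phi = 15.5 / 13.8 = 1.1232


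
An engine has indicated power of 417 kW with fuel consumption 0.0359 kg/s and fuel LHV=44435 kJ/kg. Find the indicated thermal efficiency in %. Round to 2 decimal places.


eta_ith = (IP / (mf * LHV)) * 100
Denominator = 0.0359 * 44435 = 1595.2165 kW
eta_ith = (417 / 1595.2165) * 100 = 26.14%


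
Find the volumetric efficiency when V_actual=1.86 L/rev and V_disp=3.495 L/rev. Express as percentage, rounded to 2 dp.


eta_v = (V_actual / V_disp) * 100
Ratio = 1.86 / 3.495 = 0.5322
eta_v = 0.5322 * 100 = 53.22%


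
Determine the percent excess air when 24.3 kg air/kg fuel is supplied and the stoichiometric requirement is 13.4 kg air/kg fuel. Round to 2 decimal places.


Excess air = actual - stoichiometric = 24.3 - 13.4 = 10.90 kg/kg fuel
Excess air % = (excess / stoich) * 100 = (10.90 / 13.4) * 100 = 81.34%


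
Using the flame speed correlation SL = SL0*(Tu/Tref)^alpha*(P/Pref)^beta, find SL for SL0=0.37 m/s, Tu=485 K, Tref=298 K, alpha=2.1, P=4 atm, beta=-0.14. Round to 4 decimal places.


SL = SL0 * (Tu/Tref)^alpha * (P/Pref)^beta
T ratio = 485/298 = 1.62751678
(T ratio)^alpha = 1.62751678^2.1 = 2.781016
(P/Pref)^beta = 4^(-0.14) = 0.823591
SL = 0.37 * 2.781016 * 0.823591 = 0.8475 m/s


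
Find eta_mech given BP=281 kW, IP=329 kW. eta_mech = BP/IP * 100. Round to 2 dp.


eta_mech = (BP / IP) * 100
Ratio = 281 / 329 = 0.8541
eta_mech = 0.8541 * 100 = 85.41%


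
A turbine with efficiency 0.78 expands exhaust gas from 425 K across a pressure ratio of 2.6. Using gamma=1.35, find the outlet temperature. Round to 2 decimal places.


T_out = T_in * (1 - eta * (1 - PR^(-(gamma-1)/gamma)))
Exponent = -(1.35-1)/1.35 = -0.25925926
PR^exp = 2.6^(-0.25925926) = 0.78057442
Factor = 1 - 0.78*(1 - 0.78057442) = 0.82884805
T_out = 425 * 0.82884805 = 352.26 K


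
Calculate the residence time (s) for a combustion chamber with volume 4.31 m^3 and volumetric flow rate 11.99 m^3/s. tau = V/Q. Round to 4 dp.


tau = V / Q_flow
tau = 4.31 / 11.99 = 0.3595 s


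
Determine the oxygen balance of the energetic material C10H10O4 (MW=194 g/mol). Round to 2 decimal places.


OB = -1600 * (2C + H/2 - O) / MW
Inner = 2*10 + 10/2 - 4 = 21.00
OB = -1600 * 21.00 / 194 = -173.20%


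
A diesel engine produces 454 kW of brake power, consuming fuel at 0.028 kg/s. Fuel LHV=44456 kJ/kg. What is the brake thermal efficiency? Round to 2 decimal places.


eta_BTE = (BP / (mf * LHV)) * 100
Denominator = 0.028 * 44456 = 1244.7680 kW
eta_BTE = (454 / 1244.7680) * 100 = 36.47%


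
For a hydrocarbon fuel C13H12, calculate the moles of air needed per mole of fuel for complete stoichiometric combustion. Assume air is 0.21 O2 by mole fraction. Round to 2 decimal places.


Balanced combustion: C13H12 + 16 O2 -> 13 CO2 + 6 H2O
O2 needed = C + H/4 = 13 + 12/4 = 16.00 moles
Air moles = O2 / 0.21 = 16.00 / 0.21 = 76.19 moles air


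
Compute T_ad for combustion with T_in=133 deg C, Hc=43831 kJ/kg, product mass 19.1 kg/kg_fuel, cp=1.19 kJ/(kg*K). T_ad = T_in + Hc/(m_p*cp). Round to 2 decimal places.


T_ad = T_in + Hc / (m_p * cp)
Denominator = 19.1 * 1.19 = 22.7290
Temperature rise = 43831 / 22.7290 = 1928.42 K
T_ad = 133 + 1928.42 = 2061.42 deg C


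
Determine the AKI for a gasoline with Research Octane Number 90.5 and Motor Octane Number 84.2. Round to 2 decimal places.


AKI = (RON + MON) / 2
AKI = (90.5 + 84.2) / 2
AKI = 174.7 / 2 = 87.35


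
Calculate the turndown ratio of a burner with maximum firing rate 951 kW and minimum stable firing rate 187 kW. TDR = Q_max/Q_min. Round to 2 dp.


TDR = Q_max / Q_min
TDR = 951 / 187 = 5.09


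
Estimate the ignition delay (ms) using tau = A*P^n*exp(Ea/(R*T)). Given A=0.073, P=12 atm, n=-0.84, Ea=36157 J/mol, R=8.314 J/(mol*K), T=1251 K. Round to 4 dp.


tau = A * P^n * exp(Ea/(R*T))
P^n = 12^(-0.84) = 0.12401887
Ea/(R*T) = 36157/(8.314*1251) = 3.476363
exp(Ea/(R*T)) = 32.341865
tau = 0.073 * 0.12401887 * 32.341865 = 0.2928 ms


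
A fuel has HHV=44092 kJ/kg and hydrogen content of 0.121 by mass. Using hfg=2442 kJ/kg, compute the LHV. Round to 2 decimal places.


LHV = HHV - hfg * 9 * H
Water correction = 2442 * 9 * 0.121 = 2659.338 kJ/kg
LHV = 44092 - 2659.338 = 41432.66 kJ/kg


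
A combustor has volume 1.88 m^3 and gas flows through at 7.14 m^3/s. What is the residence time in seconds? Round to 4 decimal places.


tau = V / Q_flow
tau = 1.88 / 7.14 = 0.2633 s


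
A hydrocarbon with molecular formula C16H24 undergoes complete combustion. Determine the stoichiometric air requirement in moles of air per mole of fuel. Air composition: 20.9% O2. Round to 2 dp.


Balanced combustion: C16H24 + 22 O2 -> 16 CO2 + 12 H2O
O2 needed = C + H/4 = 16 + 24/4 = 22.00 moles
Air moles = O2 / 0.209 = 22.00 / 0.209 = 105.26 moles air


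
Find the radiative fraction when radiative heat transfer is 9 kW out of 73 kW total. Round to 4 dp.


f_rad = Q_rad / Q_total
f_rad = 9 / 73 = 0.1233


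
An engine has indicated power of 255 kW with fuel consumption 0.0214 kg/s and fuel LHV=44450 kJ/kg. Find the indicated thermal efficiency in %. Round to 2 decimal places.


eta_ith = (IP / (mf * LHV)) * 100
Denominator = 0.0214 * 44450 = 951.2300 kW
eta_ith = (255 / 951.2300) * 100 = 26.81%


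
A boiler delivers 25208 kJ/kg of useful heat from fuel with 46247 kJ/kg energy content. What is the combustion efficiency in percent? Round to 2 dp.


Efficiency = (Q_useful / Q_fuel) * 100
Efficiency = (25208 / 46247) * 100
Efficiency = 0.5451 * 100 = 54.51%


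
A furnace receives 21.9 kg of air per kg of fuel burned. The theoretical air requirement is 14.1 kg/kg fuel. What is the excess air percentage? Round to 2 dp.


Excess air = actual - stoichiometric = 21.9 - 14.1 = 7.80 kg/kg fuel
Excess air % = (excess / stoich) * 100 = (7.80 / 14.1) * 100 = 55.32%


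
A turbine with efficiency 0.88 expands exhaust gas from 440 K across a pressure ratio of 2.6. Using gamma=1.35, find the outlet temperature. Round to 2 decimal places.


T_out = T_in * (1 - eta * (1 - PR^(-(gamma-1)/gamma)))
Exponent = -(1.35-1)/1.35 = -0.25925926
PR^exp = 2.6^(-0.25925926) = 0.78057442
Factor = 1 - 0.88*(1 - 0.78057442) = 0.80690549
T_out = 440 * 0.80690549 = 355.04 K


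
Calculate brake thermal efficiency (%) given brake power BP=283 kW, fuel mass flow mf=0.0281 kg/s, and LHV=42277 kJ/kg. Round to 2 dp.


eta_BTE = (BP / (mf * LHV)) * 100
Denominator = 0.0281 * 42277 = 1187.9837 kW
eta_BTE = (283 / 1187.9837) * 100 = 23.82%


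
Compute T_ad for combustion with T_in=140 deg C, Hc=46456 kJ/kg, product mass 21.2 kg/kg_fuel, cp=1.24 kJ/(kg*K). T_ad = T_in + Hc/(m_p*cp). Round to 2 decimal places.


T_ad = T_in + Hc / (m_p * cp)
Denominator = 21.2 * 1.24 = 26.2880
Temperature rise = 46456 / 26.2880 = 1767.19 K
T_ad = 140 + 1767.19 = 1907.19 deg C


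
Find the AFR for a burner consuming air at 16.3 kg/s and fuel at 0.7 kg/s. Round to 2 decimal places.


AFR = m_air / m_fuel
AFR = 16.3 / 0.7 = 23.29


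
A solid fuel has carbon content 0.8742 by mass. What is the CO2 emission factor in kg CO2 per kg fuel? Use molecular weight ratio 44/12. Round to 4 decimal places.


EF = C_frac * (M_CO2 / M_C)
EF = 0.8742 * (44/12)
EF = 0.8742 * 3.666667 = 3.2054 kg_CO2/kg_fuel


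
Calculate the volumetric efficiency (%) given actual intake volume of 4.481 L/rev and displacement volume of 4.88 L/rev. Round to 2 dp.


eta_v = (V_actual / V_disp) * 100
Ratio = 4.481 / 4.88 = 0.9182
eta_v = 0.9182 * 100 = 91.82%


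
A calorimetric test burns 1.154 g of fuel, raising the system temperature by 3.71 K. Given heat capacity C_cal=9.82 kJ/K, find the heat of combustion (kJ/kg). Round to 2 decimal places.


Hc = C_cal * delta_T / m_fuel
Q_released = 9.82 * 3.71 = 36.4322 kJ
m_fuel = 1.154 g = 1.154/1000 kg = 0.001154 kg
Hc = 36.4322 / 0.001154 = 31570.36 kJ/kg


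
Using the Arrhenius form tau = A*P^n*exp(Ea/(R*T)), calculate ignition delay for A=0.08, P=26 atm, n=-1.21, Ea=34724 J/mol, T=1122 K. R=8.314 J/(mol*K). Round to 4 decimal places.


tau = A * P^n * exp(Ea/(R*T))
P^n = 26^(-1.21) = 0.01940360
Ea/(R*T) = 34724/(8.314*1122) = 3.722433
exp(Ea/(R*T)) = 41.364906
tau = 0.08 * 0.01940360 * 41.364906 = 0.0642 ms


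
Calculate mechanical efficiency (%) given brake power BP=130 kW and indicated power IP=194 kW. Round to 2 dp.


eta_mech = (BP / IP) * 100
Ratio = 130 / 194 = 0.6701
eta_mech = 0.6701 * 100 = 67.01%


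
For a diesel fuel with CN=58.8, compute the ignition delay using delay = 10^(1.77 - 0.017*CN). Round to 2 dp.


delay = 10^(1.77 - 0.017*CN)
Exponent = 1.77 - 0.017*58.8 = 0.7704
delay = 10^0.7704 = 5.89 ms


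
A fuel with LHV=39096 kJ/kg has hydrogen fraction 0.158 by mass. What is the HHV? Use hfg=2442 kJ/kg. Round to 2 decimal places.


HHV = LHV + hfg * 9 * H
Water addition = 2442 * 9 * 0.158 = 3472.524 kJ/kg
HHV = 39096 + 3472.524 = 42568.52 kJ/kg


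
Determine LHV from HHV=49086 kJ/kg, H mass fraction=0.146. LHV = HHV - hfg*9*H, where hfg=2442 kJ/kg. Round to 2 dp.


LHV = HHV - hfg * 9 * H
Water correction = 2442 * 9 * 0.146 = 3208.788 kJ/kg
LHV = 49086 - 3208.788 = 45877.21 kJ/kg


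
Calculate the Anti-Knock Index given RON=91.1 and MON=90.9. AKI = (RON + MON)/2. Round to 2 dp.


AKI = (RON + MON) / 2
AKI = (91.1 + 90.9) / 2
AKI = 182.0 / 2 = 91.00


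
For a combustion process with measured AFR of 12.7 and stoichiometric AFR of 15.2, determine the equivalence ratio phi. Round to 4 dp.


phi = AFR_stoich / AFR_actual
phi = 15.2 / 12.7 = 1.1969


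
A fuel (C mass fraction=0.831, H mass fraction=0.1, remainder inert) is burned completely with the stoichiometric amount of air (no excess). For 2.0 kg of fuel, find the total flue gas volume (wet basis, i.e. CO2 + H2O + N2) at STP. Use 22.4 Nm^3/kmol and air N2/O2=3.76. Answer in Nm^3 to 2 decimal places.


Per kg fuel: CO2 = (C/12 kmol)*22.4 = (0.831/12)*22.4 = 1.55120 Nm^3
Per kg fuel: H2O = (H/2 kmol)*22.4 = (0.1/2)*22.4 = 1.12000 Nm^3
O2 needed per kg fuel = C/12 + H/4 = 0.831/12 + 0.1/4 = 0.09425000 kmol
Per kg fuel: N2 = O2*3.76*22.4 = 0.09425000*3.76*22.4 = 7.93811 Nm^3
Total per kg = 1.55120 + 1.12000 + 7.93811 = 10.60931 Nm^3
Total = 10.60931 * 2.0 = 21.22 Nm^3


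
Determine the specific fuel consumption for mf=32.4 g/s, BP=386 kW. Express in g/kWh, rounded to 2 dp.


SFC = (mf / BP) * 3600
Rate = 32.4 / 386 = 0.083938 g/(s*kW)
SFC = 0.083938 * 3600 = 302.18 g/kWh


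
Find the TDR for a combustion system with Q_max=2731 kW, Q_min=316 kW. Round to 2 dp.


TDR = Q_max / Q_min
TDR = 2731 / 316 = 8.64


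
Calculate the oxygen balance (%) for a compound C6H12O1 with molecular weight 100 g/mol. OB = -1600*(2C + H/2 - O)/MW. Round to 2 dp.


OB = -1600 * (2C + H/2 - O) / MW
Inner = 2*6 + 12/2 - 1 = 17.00
OB = -1600 * 17.00 / 100 = -272.00%


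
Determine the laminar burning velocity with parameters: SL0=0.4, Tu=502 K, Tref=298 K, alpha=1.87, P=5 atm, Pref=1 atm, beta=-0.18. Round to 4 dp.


SL = SL0 * (Tu/Tref)^alpha * (P/Pref)^beta
T ratio = 502/298 = 1.68456376
(T ratio)^alpha = 1.68456376^1.87 = 2.651744
(P/Pref)^beta = 5^(-0.18) = 0.748489
SL = 0.4 * 2.651744 * 0.748489 = 0.7939 m/s


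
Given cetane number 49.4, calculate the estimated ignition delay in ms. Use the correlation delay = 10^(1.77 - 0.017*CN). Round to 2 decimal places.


delay = 10^(1.77 - 0.017*CN)
Exponent = 1.77 - 0.017*49.4 = 0.9302
delay = 10^0.9302 = 8.52 ms


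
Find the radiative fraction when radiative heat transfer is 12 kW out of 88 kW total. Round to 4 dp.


f_rad = Q_rad / Q_total
f_rad = 12 / 88 = 0.1364


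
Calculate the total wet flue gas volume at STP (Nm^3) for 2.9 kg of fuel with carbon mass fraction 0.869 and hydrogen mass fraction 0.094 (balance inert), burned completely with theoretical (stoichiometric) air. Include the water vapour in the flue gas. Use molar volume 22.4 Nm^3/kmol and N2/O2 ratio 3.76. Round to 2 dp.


Per kg fuel: CO2 = (C/12 kmol)*22.4 = (0.869/12)*22.4 = 1.62213 Nm^3
Per kg fuel: H2O = (H/2 kmol)*22.4 = (0.094/2)*22.4 = 1.05280 Nm^3
O2 needed per kg fuel = C/12 + H/4 = 0.869/12 + 0.094/4 = 0.09591667 kmol
Per kg fuel: N2 = O2*3.76*22.4 = 0.09591667*3.76*22.4 = 8.07849 Nm^3
Total per kg = 1.62213 + 1.05280 + 8.07849 = 10.75342 Nm^3
Total = 10.75342 * 2.9 = 31.18 Nm^3


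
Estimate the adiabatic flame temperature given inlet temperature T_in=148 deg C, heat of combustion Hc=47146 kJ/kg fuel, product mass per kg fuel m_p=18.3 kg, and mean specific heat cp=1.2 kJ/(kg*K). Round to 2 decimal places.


T_ad = T_in + Hc / (m_p * cp)
Denominator = 18.3 * 1.2 = 21.9600
Temperature rise = 47146 / 21.9600 = 2146.90 K
T_ad = 148 + 2146.90 = 2294.90 deg C


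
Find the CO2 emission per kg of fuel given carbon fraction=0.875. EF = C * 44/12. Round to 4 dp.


EF = C_frac * (M_CO2 / M_C)
EF = 0.875 * (44/12)
EF = 0.875 * 3.666667 = 3.2083 kg_CO2/kg_fuel


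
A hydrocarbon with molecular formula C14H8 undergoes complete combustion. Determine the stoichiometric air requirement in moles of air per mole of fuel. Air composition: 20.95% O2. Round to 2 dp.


Balanced combustion: C14H8 + 16 O2 -> 14 CO2 + 4 H2O
O2 needed = C + H/4 = 14 + 8/4 = 16.00 moles
Air moles = O2 / 0.2095 = 16.00 / 0.2095 = 76.37 moles air


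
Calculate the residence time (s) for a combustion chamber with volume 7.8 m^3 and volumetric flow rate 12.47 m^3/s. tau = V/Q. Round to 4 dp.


tau = V / Q_flow
tau = 7.8 / 12.47 = 0.6255 s


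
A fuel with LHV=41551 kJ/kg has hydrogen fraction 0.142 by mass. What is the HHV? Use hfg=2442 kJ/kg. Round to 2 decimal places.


HHV = LHV + hfg * 9 * H
Water addition = 2442 * 9 * 0.142 = 3120.876 kJ/kg
HHV = 41551 + 3120.876 = 44671.88 kJ/kg


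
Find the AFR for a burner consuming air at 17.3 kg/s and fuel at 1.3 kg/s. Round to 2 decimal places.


AFR = m_air / m_fuel
AFR = 17.3 / 1.3 = 13.31


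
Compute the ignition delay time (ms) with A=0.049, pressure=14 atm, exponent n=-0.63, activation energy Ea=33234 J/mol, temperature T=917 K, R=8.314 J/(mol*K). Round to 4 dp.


tau = A * P^n * exp(Ea/(R*T))
P^n = 14^(-0.63) = 0.18964410
Ea/(R*T) = 33234/(8.314*917) = 4.359165
exp(Ea/(R*T)) = 78.191779
tau = 0.049 * 0.18964410 * 78.191779 = 0.7266 ms


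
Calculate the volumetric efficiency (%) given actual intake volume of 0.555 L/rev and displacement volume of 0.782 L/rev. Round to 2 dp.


eta_v = (V_actual / V_disp) * 100
Ratio = 0.555 / 0.782 = 0.7097
eta_v = 0.7097 * 100 = 70.97%


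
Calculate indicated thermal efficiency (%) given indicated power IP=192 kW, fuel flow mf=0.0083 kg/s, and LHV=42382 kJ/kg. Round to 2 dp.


eta_ith = (IP / (mf * LHV)) * 100
Denominator = 0.0083 * 42382 = 351.7706 kW
eta_ith = (192 / 351.7706) * 100 = 54.58%


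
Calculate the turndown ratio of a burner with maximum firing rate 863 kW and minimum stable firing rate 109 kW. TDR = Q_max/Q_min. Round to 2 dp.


TDR = Q_max / Q_min
TDR = 863 / 109 = 7.92


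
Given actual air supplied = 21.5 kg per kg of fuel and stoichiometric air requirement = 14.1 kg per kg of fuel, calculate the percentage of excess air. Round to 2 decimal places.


Excess air = actual - stoichiometric = 21.5 - 14.1 = 7.40 kg/kg fuel
Excess air % = (excess / stoich) * 100 = (7.40 / 14.1) * 100 = 52.48%


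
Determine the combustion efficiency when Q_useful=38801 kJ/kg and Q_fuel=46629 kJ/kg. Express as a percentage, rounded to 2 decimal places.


Efficiency = (Q_useful / Q_fuel) * 100
Efficiency = (38801 / 46629) * 100
Efficiency = 0.8321 * 100 = 83.21%


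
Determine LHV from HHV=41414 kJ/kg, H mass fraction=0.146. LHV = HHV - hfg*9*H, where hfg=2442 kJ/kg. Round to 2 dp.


LHV = HHV - hfg * 9 * H
Water correction = 2442 * 9 * 0.146 = 3208.788 kJ/kg
LHV = 41414 - 3208.788 = 38205.21 kJ/kg


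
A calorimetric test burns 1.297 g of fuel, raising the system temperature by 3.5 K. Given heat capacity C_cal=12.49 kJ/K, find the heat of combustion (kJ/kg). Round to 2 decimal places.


Hc = C_cal * delta_T / m_fuel
Q_released = 12.49 * 3.5 = 43.7150 kJ
m_fuel = 1.297 g = 1.297/1000 kg = 0.001297 kg
Hc = 43.7150 / 0.001297 = 33704.70 kJ/kg


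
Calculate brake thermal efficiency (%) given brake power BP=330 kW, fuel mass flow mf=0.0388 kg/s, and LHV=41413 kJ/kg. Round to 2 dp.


eta_BTE = (BP / (mf * LHV)) * 100
Denominator = 0.0388 * 41413 = 1606.8244 kW
eta_BTE = (330 / 1606.8244) * 100 = 20.54%


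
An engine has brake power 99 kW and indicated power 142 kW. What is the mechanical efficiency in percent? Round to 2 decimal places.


eta_mech = (BP / IP) * 100
Ratio = 99 / 142 = 0.6972
eta_mech = 0.6972 * 100 = 69.72%


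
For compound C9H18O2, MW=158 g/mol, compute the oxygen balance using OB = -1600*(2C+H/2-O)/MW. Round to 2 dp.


OB = -1600 * (2C + H/2 - O) / MW
Inner = 2*9 + 18/2 - 2 = 25.00
OB = -1600 * 25.00 / 158 = -253.16%


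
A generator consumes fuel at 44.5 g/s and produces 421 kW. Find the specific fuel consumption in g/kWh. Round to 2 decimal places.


SFC = (mf / BP) * 3600
Rate = 44.5 / 421 = 0.105701 g/(s*kW)
SFC = 0.105701 * 3600 = 380.52 g/kWh


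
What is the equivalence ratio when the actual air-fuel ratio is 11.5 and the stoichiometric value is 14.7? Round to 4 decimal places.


phi = AFR_stoich / AFR_actual
phi = 14.7 / 11.5 = 1.2783


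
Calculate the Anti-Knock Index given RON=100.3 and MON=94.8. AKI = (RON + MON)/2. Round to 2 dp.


AKI = (RON + MON) / 2
AKI = (100.3 + 94.8) / 2
AKI = 195.1 / 2 = 97.55


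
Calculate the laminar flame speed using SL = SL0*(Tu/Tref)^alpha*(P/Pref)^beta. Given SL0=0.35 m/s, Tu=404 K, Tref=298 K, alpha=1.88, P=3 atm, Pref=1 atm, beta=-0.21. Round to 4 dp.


SL = SL0 * (Tu/Tref)^alpha * (P/Pref)^beta
T ratio = 404/298 = 1.35570470
(T ratio)^alpha = 1.35570470^1.88 = 1.772027
(P/Pref)^beta = 3^(-0.21) = 0.793971
SL = 0.35 * 1.772027 * 0.793971 = 0.4924 m/s


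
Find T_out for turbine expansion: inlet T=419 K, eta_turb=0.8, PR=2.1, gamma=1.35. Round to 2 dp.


T_out = T_in * (1 - eta * (1 - PR^(-(gamma-1)/gamma)))
Exponent = -(1.35-1)/1.35 = -0.25925926
PR^exp = 2.1^(-0.25925926) = 0.82501466
Factor = 1 - 0.8*(1 - 0.82501466) = 0.86001173
T_out = 419 * 0.86001173 = 360.34 K


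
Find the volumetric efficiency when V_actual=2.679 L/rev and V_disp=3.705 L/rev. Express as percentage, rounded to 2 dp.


eta_v = (V_actual / V_disp) * 100
Ratio = 2.679 / 3.705 = 0.7231
eta_v = 0.7231 * 100 = 72.31%


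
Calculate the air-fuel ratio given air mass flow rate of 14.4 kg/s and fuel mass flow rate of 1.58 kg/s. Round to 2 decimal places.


AFR = m_air / m_fuel
AFR = 14.4 / 1.58 = 9.11


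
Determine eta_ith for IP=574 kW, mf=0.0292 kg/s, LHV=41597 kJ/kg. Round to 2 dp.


eta_ith = (IP / (mf * LHV)) * 100
Denominator = 0.0292 * 41597 = 1214.6324 kW
eta_ith = (574 / 1214.6324) * 100 = 47.26%


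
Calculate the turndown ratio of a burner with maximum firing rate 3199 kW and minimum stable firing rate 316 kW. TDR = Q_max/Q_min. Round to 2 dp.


TDR = Q_max / Q_min
TDR = 3199 / 316 = 10.12


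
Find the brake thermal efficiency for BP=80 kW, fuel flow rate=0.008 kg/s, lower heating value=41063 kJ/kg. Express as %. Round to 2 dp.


eta_BTE = (BP / (mf * LHV)) * 100
Denominator = 0.008 * 41063 = 328.5040 kW
eta_BTE = (80 / 328.5040) * 100 = 24.35%
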